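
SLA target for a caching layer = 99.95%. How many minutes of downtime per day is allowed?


Formula: allowed downtime = period * (100 - SLA) / 100
Period (day) = 1440 minutes
Unavailability fraction = (100 - 99.95) / 100
Allowed downtime = 1440 * (100 - 99.95) / 100
Allowed downtime = 0.72 minutes

0.72 minutes


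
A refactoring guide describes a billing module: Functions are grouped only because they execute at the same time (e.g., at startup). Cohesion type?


Reasoning: Related by timing only
Type: Temporal cohesion

Temporal cohesion


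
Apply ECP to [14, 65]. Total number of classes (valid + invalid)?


Valid range: [14, 65]
Class 1: x < 14 — invalid
Class 2: 14 ≤ x ≤ 65 — valid
Class 3: x > 65 — invalid
Total equivalence classes: 3

3 equivalence classes


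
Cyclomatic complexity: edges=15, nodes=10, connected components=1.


Formula: V(G) = E - N + 2P
V(G) = 15 - 10 + 2*1
V(G) = 5 + 2
V(G) = 7

7


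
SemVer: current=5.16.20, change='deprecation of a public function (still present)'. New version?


Current: 5.16.20
Change category: 'deprecation of a public function (still present)' → minor bump
SemVer rule: minor bump → increment MINOR, reset PATCH to 0 (MAJOR unchanged)
New: 5.17.0

5.17.0


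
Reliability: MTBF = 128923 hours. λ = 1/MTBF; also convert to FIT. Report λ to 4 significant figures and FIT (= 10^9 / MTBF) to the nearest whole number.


Formula: λ = 1 / MTBF; FIT = λ × 1e9 = 1e9 / MTBF
λ = 1 / 128923 ≈ 7.757e-06 failures/hour
FIT = 1e9 / 128923 ≈ 7757 failures per 1e9 hours (nearest whole number)

λ = 7.757e-06 /h, FIT = 7757


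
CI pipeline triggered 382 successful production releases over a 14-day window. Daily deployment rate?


Formula: deployments per day = releases / days
= 382 / 14
= 27.286 deploys/day
(equivalently, 191.0 deploys/week)

27.286 deploys/day


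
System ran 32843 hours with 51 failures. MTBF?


Formula: MTBF = Total operating time / Number of failures
MTBF = 32843 / 51
MTBF = 643.98 hours

643.98 hours


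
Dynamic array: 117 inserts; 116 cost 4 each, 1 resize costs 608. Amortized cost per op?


Formula: Amortized cost = Total cost / Operations
Total cost = (116 * 4) + (1 * 608)
Total cost = 464 + 608 = 1072
Amortized = 1072 / 117 = 9.1624

9.1624


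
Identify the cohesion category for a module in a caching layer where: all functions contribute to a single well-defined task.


Reasoning: Best: single purpose
Type: Functional cohesion

Functional cohesion


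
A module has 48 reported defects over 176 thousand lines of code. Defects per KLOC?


Defect density = defects / KLOC
Defect density = 48 / 176
Defect density = 0.273 defects/KLOC

0.273 defects/KLOC


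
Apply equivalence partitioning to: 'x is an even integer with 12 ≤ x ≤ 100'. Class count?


Constraint: even integers in [12, 100]
Class 1: x < 12 — out-of-range invalid
Class 2: x in [12,100] but odd — wrong type invalid
Class 3: x in [12,100] and even — valid
Class 4: x > 100 — out-of-range invalid
Total equivalence classes: 4

4 equivalence classes


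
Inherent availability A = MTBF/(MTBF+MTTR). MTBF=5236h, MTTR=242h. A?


Availability = MTBF / (MTBF + MTTR)
Availability = 5236 / (5236 + 242)
Availability = 5236 / 5478
Availability = 95.5823%

95.5823%


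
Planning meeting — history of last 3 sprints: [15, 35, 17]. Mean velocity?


Formula: Avg velocity = Total points / Number of sprints
Points: [15, 35, 17]
Sum = 15 + 35 + 17 = 67
Avg velocity = 67 / 3 = 22.33 points/sprint

22.33 points/sprint


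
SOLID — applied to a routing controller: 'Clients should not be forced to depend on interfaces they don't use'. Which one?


This describes the Interface Segregation Principle (ISP)

Interface Segregation Principle (ISP)


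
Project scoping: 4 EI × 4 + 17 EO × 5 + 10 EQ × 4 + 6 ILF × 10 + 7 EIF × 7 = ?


UFP = EI*4 + EO*5 + EQ*4 + ILF*10 + EIF*7
UFP = 4*4 + 17*5 + 10*4 + 6*10 + 7*7
UFP = 16 + 85 + 40 + 60 + 49
UFP = 250

250


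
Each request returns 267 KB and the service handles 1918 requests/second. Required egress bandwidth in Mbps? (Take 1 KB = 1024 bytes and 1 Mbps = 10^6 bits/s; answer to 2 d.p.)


Formula: Mbps = payload_bytes * RPS * 8 / 1e6
Payload per request = 267 KB = 267 * 1024 = 273408 bytes
Total bytes/sec = 273408 * 1918 = 524396544
Total bits/sec = 524396544 * 8 = 4195172352
Mbps = 4195172352 / 1e6 = 4195.17

4195.17 Mbps


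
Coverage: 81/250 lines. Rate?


Coverage = covered / total * 100
Coverage = 81 / 250 * 100
Coverage = 32.4%

32.4%


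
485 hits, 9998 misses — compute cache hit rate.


Formula: hit rate = hits / (hits + misses) * 100
hit rate = 485 / (485 + 9998) * 100
hit rate = 485 / 10483 * 100
hit rate = 4.63%

4.63%


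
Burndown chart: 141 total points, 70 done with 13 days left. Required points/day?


Formula: Required rate = Remaining points / Days left
Remaining = 141 - 70 = 71 points
Required rate = 71 / 13 = 5.46 points/day

5.46 points/day


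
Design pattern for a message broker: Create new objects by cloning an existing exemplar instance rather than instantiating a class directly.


This matches the Prototype pattern

Prototype


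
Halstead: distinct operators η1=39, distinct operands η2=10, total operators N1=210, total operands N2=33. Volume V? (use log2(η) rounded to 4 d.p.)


Formula: V = N * log2(η), where N = N1 + N2 and η = η1 + η2
η = 39 + 10 = 49
N = 210 + 33 = 243
log2(49) ≈ 5.6147
V = 243 * 5.6147 = 1364.37

1364.37


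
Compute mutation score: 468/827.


Mutation score = killed / total * 100
Mutation score = 468 / 827 * 100
Mutation score = 56.59%

56.59%


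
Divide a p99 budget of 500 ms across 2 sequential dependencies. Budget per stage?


Formula: per_stage = total_budget / stages
per_stage = 500 / 2
per_stage = 250.0 ms

250.0 ms


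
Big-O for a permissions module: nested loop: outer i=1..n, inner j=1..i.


Reasoning: triangle: n(n+1)/2 ~ n^2/2
Complexity: O(n^2)

O(n^2)


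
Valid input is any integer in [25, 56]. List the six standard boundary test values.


Range: [25, 56]
Boundaries: just below min, min, min+1, max-1, max, just above max
Values: [24, 25, 26, 55, 56, 57]

[24, 25, 26, 55, 56, 57]


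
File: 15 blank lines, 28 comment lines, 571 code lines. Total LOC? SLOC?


Total LOC = blank + comment + code
Total LOC = 15 + 28 + 571 = 614
SLOC (source only) = code = 571

Total LOC: 614, SLOC: 571


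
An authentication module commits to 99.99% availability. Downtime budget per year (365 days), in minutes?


Formula: allowed downtime = period * (100 - SLA) / 100
Period (year (365 days)) = 525600 minutes
Unavailability fraction = (100 - 99.99) / 100
Allowed downtime = 525600 * (100 - 99.99) / 100
Allowed downtime = 52.56 minutes

52.56 minutes


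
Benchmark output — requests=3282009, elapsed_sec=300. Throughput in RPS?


Formula: throughput = requests / seconds
throughput = 3282009 / 300
throughput = 10940.03 requests/second

10940.03 requests/second


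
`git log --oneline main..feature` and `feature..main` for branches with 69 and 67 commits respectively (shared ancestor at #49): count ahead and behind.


Common ancestor: commit #49
feature commits after divergence: 69 - 49 = 20
main commits after divergence: 67 - 49 = 18
feature is 20 commits ahead of main
main is 18 commits ahead of feature

feature ahead: 20, main ahead: 18


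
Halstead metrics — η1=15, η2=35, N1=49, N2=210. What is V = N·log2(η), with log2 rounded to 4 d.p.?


Formula: V = N * log2(η), where N = N1 + N2 and η = η1 + η2
η = 15 + 35 = 50
N = 49 + 210 = 259
log2(50) ≈ 5.6439
V = 259 * 5.6439 = 1461.77

1461.77


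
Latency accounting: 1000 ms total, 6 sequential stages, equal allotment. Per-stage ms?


Formula: per_stage = total_budget / stages
per_stage = 1000 / 6
per_stage = 166.67 ms

166.67 ms


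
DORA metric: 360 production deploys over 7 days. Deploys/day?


Formula: deployments per day = releases / days
= 360 / 7
= 51.429 deploys/day
(equivalently, 360.0 deploys/week)

51.429 deploys/day


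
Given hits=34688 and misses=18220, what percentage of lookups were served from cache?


Formula: hit rate = hits / (hits + misses) * 100
hit rate = 34688 / (34688 + 18220) * 100
hit rate = 34688 / 52908 * 100
hit rate = 65.56%

65.56%


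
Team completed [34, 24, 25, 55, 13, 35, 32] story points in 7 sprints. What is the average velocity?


Formula: Avg velocity = Total points / Number of sprints
Points: [34, 24, 25, 55, 13, 35, 32]
Sum = 34 + 24 + 25 + 55 + 13 + 35 + 32 = 218
Avg velocity = 218 / 7 = 31.14 points/sprint

31.14 points/sprint


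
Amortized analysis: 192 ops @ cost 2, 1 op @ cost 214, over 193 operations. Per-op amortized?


Formula: Amortized cost = Total cost / Operations
Total cost = (192 * 2) + (1 * 214)
Total cost = 384 + 214 = 598
Amortized = 598 / 193 = 3.0984

3.0984


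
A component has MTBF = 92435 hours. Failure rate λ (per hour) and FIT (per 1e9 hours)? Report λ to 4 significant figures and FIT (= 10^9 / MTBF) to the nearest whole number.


Formula: λ = 1 / MTBF; FIT = λ × 1e9 = 1e9 / MTBF
λ = 1 / 92435 ≈ 1.082e-05 failures/hour
FIT = 1e9 / 92435 ≈ 10818 failures per 1e9 hours (nearest whole number)

λ = 1.082e-05 /h, FIT = 10818


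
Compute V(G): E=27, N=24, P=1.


Formula: V(G) = E - N + 2P
V(G) = 27 - 24 + 2*1
V(G) = 3 + 2
V(G) = 5

5


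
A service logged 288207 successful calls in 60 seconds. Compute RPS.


Formula: throughput = requests / seconds
throughput = 288207 / 60
throughput = 4803.45 requests/second

4803.45 requests/second


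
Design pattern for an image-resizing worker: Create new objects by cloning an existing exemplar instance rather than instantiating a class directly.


This matches the Prototype pattern

Prototype


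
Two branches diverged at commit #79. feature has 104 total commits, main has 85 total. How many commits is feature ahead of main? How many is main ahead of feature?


Common ancestor: commit #79
feature commits after divergence: 104 - 79 = 25
main commits after divergence: 85 - 79 = 6
feature is 25 commits ahead of main
main is 6 commits ahead of feature

feature ahead: 25, main ahead: 6


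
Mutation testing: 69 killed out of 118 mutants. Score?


Mutation score = killed / total * 100
Mutation score = 69 / 118 * 100
Mutation score = 58.47%

58.47%


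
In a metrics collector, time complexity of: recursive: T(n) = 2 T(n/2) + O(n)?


Reasoning: master theorem case 2 (merge-sort recurrence)
Complexity: O(n log n)

O(n log n)


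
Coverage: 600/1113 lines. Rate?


Coverage = covered / total * 100
Coverage = 600 / 1113 * 100
Coverage = 53.91%

53.91%


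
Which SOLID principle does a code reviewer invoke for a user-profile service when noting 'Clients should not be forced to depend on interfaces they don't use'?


This describes the Interface Segregation Principle (ISP)

Interface Segregation Principle (ISP)


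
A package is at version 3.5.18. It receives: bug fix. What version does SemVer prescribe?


Current: 3.5.18
Change category: 'bug fix' → patch bump
SemVer rule: patch bump → increment PATCH (MAJOR and MINOR unchanged)
New: 3.5.19

3.5.19


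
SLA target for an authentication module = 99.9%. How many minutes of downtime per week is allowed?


Formula: allowed downtime = period * (100 - SLA) / 100
Period (week) = 10080 minutes
Unavailability fraction = (100 - 99.9) / 100
Allowed downtime = 10080 * (100 - 99.9) / 100
Allowed downtime = 10.08 minutes

10.08 minutes


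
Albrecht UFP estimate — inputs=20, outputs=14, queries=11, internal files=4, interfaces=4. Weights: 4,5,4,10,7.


UFP = EI*4 + EO*5 + EQ*4 + ILF*10 + EIF*7
UFP = 20*4 + 14*5 + 11*4 + 4*10 + 4*7
UFP = 80 + 70 + 44 + 40 + 28
UFP = 262

262


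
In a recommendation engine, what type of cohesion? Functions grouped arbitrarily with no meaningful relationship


Reasoning: Worst: random grouping
Type: Coincidental cohesion

Coincidental cohesion


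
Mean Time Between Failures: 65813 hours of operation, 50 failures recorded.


Formula: MTBF = Total operating time / Number of failures
MTBF = 65813 / 50
MTBF = 1316.26 hours

1316.26 hours


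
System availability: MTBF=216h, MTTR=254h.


Availability = MTBF / (MTBF + MTTR)
Availability = 216 / (216 + 254)
Availability = 216 / 470
Availability = 45.9574%

45.9574%


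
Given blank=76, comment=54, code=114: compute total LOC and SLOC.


Total LOC = blank + comment + code
Total LOC = 76 + 54 + 114 = 244
SLOC (source only) = code = 114

Total LOC: 244, SLOC: 114


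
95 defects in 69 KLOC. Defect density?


Defect density = defects / KLOC
Defect density = 95 / 69
Defect density = 1.377 defects/KLOC

1.377 defects/KLOC


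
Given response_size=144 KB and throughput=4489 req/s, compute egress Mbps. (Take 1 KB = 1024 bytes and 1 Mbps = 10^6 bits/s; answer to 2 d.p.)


Formula: Mbps = payload_bytes * RPS * 8 / 1e6
Payload per request = 144 KB = 144 * 1024 = 147456 bytes
Total bytes/sec = 147456 * 4489 = 661929984
Total bits/sec = 661929984 * 8 = 5295439872
Mbps = 5295439872 / 1e6 = 5295.44

5295.44 Mbps


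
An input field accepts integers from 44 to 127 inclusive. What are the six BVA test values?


Range: [44, 127]
Boundaries: just below min, min, min+1, max-1, max, just above max
Values: [43, 44, 45, 126, 127, 128]

[43, 44, 45, 126, 127, 128]


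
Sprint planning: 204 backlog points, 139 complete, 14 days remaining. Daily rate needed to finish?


Formula: Required rate = Remaining points / Days left
Remaining = 204 - 139 = 65 points
Required rate = 65 / 14 = 4.64 points/day

4.64 points/day


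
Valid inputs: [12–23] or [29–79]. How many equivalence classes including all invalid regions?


Valid ranges: [12,23] and [29,79]
Class 1: x < 12 — invalid
Class 2: 12 ≤ x ≤ 23 — valid
Class 3: 23 < x < 29 — invalid (gap between ranges)
Class 4: 29 ≤ x ≤ 79 — valid
Class 5: x > 79 — invalid
Total equivalence classes: 5

5 equivalence classes


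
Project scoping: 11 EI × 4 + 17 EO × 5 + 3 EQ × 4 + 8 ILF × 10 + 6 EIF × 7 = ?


UFP = EI*4 + EO*5 + EQ*4 + ILF*10 + EIF*7
UFP = 11*4 + 17*5 + 3*4 + 8*10 + 6*7
UFP = 44 + 85 + 12 + 80 + 42
UFP = 263

263


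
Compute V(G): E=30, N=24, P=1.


Formula: V(G) = E - N + 2P
V(G) = 30 - 24 + 2*1
V(G) = 6 + 2
V(G) = 8

8


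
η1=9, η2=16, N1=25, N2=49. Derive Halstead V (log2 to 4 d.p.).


Formula: V = N * log2(η), where N = N1 + N2 and η = η1 + η2
η = 9 + 16 = 25
N = 25 + 49 = 74
log2(25) ≈ 4.6439
V = 74 * 4.6439 = 343.65

343.65


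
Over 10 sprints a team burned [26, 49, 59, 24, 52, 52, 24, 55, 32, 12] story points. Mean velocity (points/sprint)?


Formula: Avg velocity = Total points / Number of sprints
Points: [26, 49, 59, 24, 52, 52, 24, 55, 32, 12]
Sum = 26 + 49 + 59 + 24 + 52 + 52 + 24 + 55 + 32 + 12 = 385
Avg velocity = 385 / 10 = 38.5 points/sprint

38.5 points/sprint


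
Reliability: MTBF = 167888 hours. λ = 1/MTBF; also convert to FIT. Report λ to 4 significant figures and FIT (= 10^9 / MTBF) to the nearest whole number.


Formula: λ = 1 / MTBF; FIT = λ × 1e9 = 1e9 / MTBF
λ = 1 / 167888 ≈ 5.956e-06 failures/hour
FIT = 1e9 / 167888 ≈ 5956 failures per 1e9 hours (nearest whole number)

λ = 5.956e-06 /h, FIT = 5956


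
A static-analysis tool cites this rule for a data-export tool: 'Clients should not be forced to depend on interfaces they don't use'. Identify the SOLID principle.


This describes the Interface Segregation Principle (ISP)

Interface Segregation Principle (ISP)


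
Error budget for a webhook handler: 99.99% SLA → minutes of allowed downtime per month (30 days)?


Formula: allowed downtime = period * (100 - SLA) / 100
Period (month (30 days)) = 43200 minutes
Unavailability fraction = (100 - 99.99) / 100
Allowed downtime = 43200 * (100 - 99.99) / 100
Allowed downtime = 4.32 minutes

4.32 minutes


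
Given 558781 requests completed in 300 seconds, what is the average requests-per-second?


Formula: throughput = requests / seconds
throughput = 558781 / 300
throughput = 1862.6 requests/second

1862.6 requests/second


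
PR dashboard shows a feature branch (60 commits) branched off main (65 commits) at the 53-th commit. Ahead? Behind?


Common ancestor: commit #53
feature commits after divergence: 60 - 53 = 7
main commits after divergence: 65 - 53 = 12
feature is 7 commits ahead of main
main is 12 commits ahead of feature

feature ahead: 7, main ahead: 12


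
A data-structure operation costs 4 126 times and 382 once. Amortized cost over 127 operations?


Formula: Amortized cost = Total cost / Operations
Total cost = (126 * 4) + (1 * 382)
Total cost = 504 + 382 = 886
Amortized = 886 / 127 = 6.9764

6.9764


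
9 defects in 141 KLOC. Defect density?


Defect density = defects / KLOC
Defect density = 9 / 141
Defect density = 0.064 defects/KLOC

0.064 defects/KLOC


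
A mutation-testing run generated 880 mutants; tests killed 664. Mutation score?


Mutation score = killed / total * 100
Mutation score = 664 / 880 * 100
Mutation score = 75.45%

75.45%


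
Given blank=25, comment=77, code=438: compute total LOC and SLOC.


Total LOC = blank + comment + code
Total LOC = 25 + 77 + 438 = 540
SLOC (source only) = code = 438

Total LOC: 540, SLOC: 438


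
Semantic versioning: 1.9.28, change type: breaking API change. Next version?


Current: 1.9.28
Change category: 'breaking API change' → major bump
SemVer rule: major bump → increment MAJOR, reset MINOR and PATCH to 0
New: 2.0.0

2.0.0


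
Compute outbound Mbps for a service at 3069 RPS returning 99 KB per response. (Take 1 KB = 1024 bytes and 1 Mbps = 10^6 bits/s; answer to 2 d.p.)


Formula: Mbps = payload_bytes * RPS * 8 / 1e6
Payload per request = 99 KB = 99 * 1024 = 101376 bytes
Total bytes/sec = 101376 * 3069 = 311122944
Total bits/sec = 311122944 * 8 = 2488983552
Mbps = 2488983552 / 1e6 = 2488.98

2488.98 Mbps


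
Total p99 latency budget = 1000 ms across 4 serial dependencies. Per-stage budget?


Formula: per_stage = total_budget / stages
per_stage = 1000 / 4
per_stage = 250.0 ms

250.0 ms


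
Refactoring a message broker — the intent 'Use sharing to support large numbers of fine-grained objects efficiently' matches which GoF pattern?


This matches the Flyweight pattern

Flyweight


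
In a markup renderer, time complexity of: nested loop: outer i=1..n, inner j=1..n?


Reasoning: n iterations times n iterations
Complexity: O(n^2)

O(n^2)


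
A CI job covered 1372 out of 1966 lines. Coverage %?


Coverage = covered / total * 100
Coverage = 1372 / 1966 * 100
Coverage = 69.79%

69.79%


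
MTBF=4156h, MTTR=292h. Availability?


Availability = MTBF / (MTBF + MTTR)
Availability = 4156 / (4156 + 292)
Availability = 4156 / 4448
Availability = 93.4353%

93.4353%


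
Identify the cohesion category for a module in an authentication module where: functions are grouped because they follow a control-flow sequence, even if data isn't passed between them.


Reasoning: Grouped by order of execution within a routine, not by data flow
Type: Procedural cohesion

Procedural cohesion


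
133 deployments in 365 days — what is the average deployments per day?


Formula: deployments per day = releases / days
= 133 / 365
= 0.364 deploys/day
(equivalently, 2.55 deploys/week)

0.364 deploys/day


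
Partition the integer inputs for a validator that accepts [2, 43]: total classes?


Valid range: [2, 43]
Class 1: x < 2 — invalid
Class 2: 2 ≤ x ≤ 43 — valid
Class 3: x > 43 — invalid
Total equivalence classes: 3

3 equivalence classes


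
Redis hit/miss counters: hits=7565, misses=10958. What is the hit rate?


Formula: hit rate = hits / (hits + misses) * 100
hit rate = 7565 / (7565 + 10958) * 100
hit rate = 7565 / 18523 * 100
hit rate = 40.84%

40.84%


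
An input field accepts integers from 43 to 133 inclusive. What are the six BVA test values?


Range: [43, 133]
Boundaries: just below min, min, min+1, max-1, max, just above max
Values: [42, 43, 44, 132, 133, 134]

[42, 43, 44, 132, 133, 134]


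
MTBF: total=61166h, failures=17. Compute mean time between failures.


Formula: MTBF = Total operating time / Number of failures
MTBF = 61166 / 17
MTBF = 3598.0 hours

3598.0 hours


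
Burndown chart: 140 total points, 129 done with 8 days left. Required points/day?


Formula: Required rate = Remaining points / Days left
Remaining = 140 - 129 = 11 points
Required rate = 11 / 8 = 1.38 points/day

1.38 points/day


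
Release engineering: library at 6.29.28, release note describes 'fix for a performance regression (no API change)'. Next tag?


Current: 6.29.28
Change category: 'fix for a performance regression (no API change)' → patch bump
SemVer rule: patch bump → increment PATCH (MAJOR and MINOR unchanged)
New: 6.29.29

6.29.29


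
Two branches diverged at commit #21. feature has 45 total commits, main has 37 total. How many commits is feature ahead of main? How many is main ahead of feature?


Common ancestor: commit #21
feature commits after divergence: 45 - 21 = 24
main commits after divergence: 37 - 21 = 16
feature is 24 commits ahead of main
main is 16 commits ahead of feature

feature ahead: 24, main ahead: 16


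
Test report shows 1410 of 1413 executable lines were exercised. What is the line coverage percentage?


Coverage = covered / total * 100
Coverage = 1410 / 1413 * 100
Coverage = 99.79%

99.79%


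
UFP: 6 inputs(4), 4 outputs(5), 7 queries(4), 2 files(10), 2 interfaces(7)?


UFP = EI*4 + EO*5 + EQ*4 + ILF*10 + EIF*7
UFP = 6*4 + 4*5 + 7*4 + 2*10 + 2*7
UFP = 24 + 20 + 28 + 20 + 14
UFP = 106

106


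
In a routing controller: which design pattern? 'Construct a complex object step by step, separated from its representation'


This matches the Builder pattern

Builder


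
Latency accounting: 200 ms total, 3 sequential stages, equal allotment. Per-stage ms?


Formula: per_stage = total_budget / stages
per_stage = 200 / 3
per_stage = 66.67 ms

66.67 ms


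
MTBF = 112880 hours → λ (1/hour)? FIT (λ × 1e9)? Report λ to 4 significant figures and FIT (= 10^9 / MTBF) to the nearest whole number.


Formula: λ = 1 / MTBF; FIT = λ × 1e9 = 1e9 / MTBF
λ = 1 / 112880 ≈ 8.859e-06 failures/hour
FIT = 1e9 / 112880 ≈ 8859 failures per 1e9 hours (nearest whole number)

λ = 8.859e-06 /h, FIT = 8859


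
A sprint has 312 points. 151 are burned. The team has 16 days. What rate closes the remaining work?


Formula: Required rate = Remaining points / Days left
Remaining = 312 - 151 = 161 points
Required rate = 161 / 16 = 10.06 points/day

10.06 points/day


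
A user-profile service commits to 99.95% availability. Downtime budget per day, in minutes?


Formula: allowed downtime = period * (100 - SLA) / 100
Period (day) = 1440 minutes
Unavailability fraction = (100 - 99.95) / 100
Allowed downtime = 1440 * (100 - 99.95) / 100
Allowed downtime = 0.72 minutes

0.72 minutes


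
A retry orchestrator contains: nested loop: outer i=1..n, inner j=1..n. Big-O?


Reasoning: n iterations times n iterations
Complexity: O(n^2)

O(n^2)


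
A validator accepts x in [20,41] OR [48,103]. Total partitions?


Valid ranges: [20,41] and [48,103]
Class 1: x < 20 — invalid
Class 2: 20 ≤ x ≤ 41 — valid
Class 3: 41 < x < 48 — invalid (gap between ranges)
Class 4: 48 ≤ x ≤ 103 — valid
Class 5: x > 103 — invalid
Total equivalence classes: 5

5 equivalence classes


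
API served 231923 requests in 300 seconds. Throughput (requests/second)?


Formula: throughput = requests / seconds
throughput = 231923 / 300
throughput = 773.08 requests/second

773.08 requests/second


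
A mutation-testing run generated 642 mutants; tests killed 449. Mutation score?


Mutation score = killed / total * 100
Mutation score = 449 / 642 * 100
Mutation score = 69.94%

69.94%


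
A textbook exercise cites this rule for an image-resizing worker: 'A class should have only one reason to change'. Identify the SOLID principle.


This describes the Single Responsibility Principle (SRP)

Single Responsibility Principle (SRP)


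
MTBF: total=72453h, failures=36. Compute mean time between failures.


Formula: MTBF = Total operating time / Number of failures
MTBF = 72453 / 36
MTBF = 2012.58 hours

2012.58 hours


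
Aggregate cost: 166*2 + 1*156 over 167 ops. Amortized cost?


Formula: Amortized cost = Total cost / Operations
Total cost = (166 * 2) + (1 * 156)
Total cost = 332 + 156 = 488
Amortized = 488 / 167 = 2.9222

2.9222


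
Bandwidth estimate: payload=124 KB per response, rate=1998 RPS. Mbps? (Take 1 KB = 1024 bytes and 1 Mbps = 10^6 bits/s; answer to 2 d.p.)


Formula: Mbps = payload_bytes * RPS * 8 / 1e6
Payload per request = 124 KB = 124 * 1024 = 126976 bytes
Total bytes/sec = 126976 * 1998 = 253698048
Total bits/sec = 253698048 * 8 = 2029584384
Mbps = 2029584384 / 1e6 = 2029.58

2029.58 Mbps


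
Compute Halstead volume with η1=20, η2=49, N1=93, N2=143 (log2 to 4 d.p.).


Formula: V = N * log2(η), where N = N1 + N2 and η = η1 + η2
η = 20 + 49 = 69
N = 93 + 143 = 236
log2(69) ≈ 6.1085
V = 236 * 6.1085 = 1441.61

1441.61


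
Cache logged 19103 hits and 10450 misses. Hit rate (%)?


Formula: hit rate = hits / (hits + misses) * 100
hit rate = 19103 / (19103 + 10450) * 100
hit rate = 19103 / 29553 * 100
hit rate = 64.64%

64.64%


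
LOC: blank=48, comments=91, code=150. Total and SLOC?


Total LOC = blank + comment + code
Total LOC = 48 + 91 + 150 = 289
SLOC (source only) = code = 150

Total LOC: 289, SLOC: 150


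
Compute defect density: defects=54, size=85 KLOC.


Defect density = defects / KLOC
Defect density = 54 / 85
Defect density = 0.635 defects/KLOC

0.635 defects/KLOC


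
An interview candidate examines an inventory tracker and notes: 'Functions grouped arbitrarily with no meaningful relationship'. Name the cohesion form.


Reasoning: Worst: random grouping
Type: Coincidental cohesion

Coincidental cohesion


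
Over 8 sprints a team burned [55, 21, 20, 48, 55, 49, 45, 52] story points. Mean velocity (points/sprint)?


Formula: Avg velocity = Total points / Number of sprints
Points: [55, 21, 20, 48, 55, 49, 45, 52]
Sum = 55 + 21 + 20 + 48 + 55 + 49 + 45 + 52 = 345
Avg velocity = 345 / 8 = 43.13 points/sprint

43.13 points/sprint


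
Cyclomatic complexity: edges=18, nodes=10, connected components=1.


Formula: V(G) = E - N + 2P
V(G) = 18 - 10 + 2*1
V(G) = 8 + 2
V(G) = 10

10


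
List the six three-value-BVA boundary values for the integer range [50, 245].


Range: [50, 245]
Boundaries: just below min, min, min+1, max-1, max, just above max
Values: [49, 50, 51, 244, 245, 246]

[49, 50, 51, 244, 245, 246]


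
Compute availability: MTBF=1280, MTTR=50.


Availability = MTBF / (MTBF + MTTR)
Availability = 1280 / (1280 + 50)
Availability = 1280 / 1330
Availability = 96.2406%

96.2406%


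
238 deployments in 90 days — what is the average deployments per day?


Formula: deployments per day = releases / days
= 238 / 90
= 2.644 deploys/day
(equivalently, 18.51 deploys/week)

2.644 deploys/day


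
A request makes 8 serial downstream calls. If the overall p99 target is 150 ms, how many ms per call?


Formula: per_stage = total_budget / stages
per_stage = 150 / 8
per_stage = 18.75 ms

18.75 ms


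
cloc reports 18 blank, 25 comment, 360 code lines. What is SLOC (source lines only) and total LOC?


Total LOC = blank + comment + code
Total LOC = 18 + 25 + 360 = 403
SLOC (source only) = code = 360

Total LOC: 403, SLOC: 360


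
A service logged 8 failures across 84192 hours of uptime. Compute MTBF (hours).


Formula: MTBF = Total operating time / Number of failures
MTBF = 84192 / 8
MTBF = 10524.0 hours

10524.0 hours


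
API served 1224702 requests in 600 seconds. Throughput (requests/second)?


Formula: throughput = requests / seconds
throughput = 1224702 / 600
throughput = 2041.17 requests/second

2041.17 requests/second


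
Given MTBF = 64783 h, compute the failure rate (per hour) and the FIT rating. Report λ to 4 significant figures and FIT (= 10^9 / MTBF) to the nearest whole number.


Formula: λ = 1 / MTBF; FIT = λ × 1e9 = 1e9 / MTBF
λ = 1 / 64783 ≈ 1.544e-05 failures/hour
FIT = 1e9 / 64783 ≈ 15436 failures per 1e9 hours (nearest whole number)

λ = 1.544e-05 /h, FIT = 15436


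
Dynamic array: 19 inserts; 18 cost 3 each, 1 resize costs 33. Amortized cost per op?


Formula: Amortized cost = Total cost / Operations
Total cost = (18 * 3) + (1 * 33)
Total cost = 54 + 33 = 87
Amortized = 87 / 19 = 4.5789

4.5789


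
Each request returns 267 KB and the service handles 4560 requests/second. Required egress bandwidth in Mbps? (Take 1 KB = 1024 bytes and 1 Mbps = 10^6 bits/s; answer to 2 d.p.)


Formula: Mbps = payload_bytes * RPS * 8 / 1e6
Payload per request = 267 KB = 267 * 1024 = 273408 bytes
Total bytes/sec = 273408 * 4560 = 1246740480
Total bits/sec = 1246740480 * 8 = 9973923840
Mbps = 9973923840 / 1e6 = 9973.92

9973.92 Mbps


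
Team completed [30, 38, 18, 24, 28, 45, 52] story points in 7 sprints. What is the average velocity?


Formula: Avg velocity = Total points / Number of sprints
Points: [30, 38, 18, 24, 28, 45, 52]
Sum = 30 + 38 + 18 + 24 + 28 + 45 + 52 = 235
Avg velocity = 235 / 7 = 33.57 points/sprint

33.57 points/sprint


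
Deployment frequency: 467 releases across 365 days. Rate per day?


Formula: deployments per day = releases / days
= 467 / 365
= 1.279 deploys/day
(equivalently, 8.96 deploys/week)

1.279 deploys/day


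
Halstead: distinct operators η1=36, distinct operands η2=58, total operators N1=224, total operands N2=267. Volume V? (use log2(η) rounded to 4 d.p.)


Formula: V = N * log2(η), where N = N1 + N2 and η = η1 + η2
η = 36 + 58 = 94
N = 224 + 267 = 491
log2(94) ≈ 6.5546
V = 491 * 6.5546 = 3218.31

3218.31


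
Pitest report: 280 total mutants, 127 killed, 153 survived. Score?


Mutation score = killed / total * 100
Mutation score = 127 / 280 * 100
Mutation score = 45.36%

45.36%


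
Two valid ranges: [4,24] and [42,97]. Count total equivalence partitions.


Valid ranges: [4,24] and [42,97]
Class 1: x < 4 — invalid
Class 2: 4 ≤ x ≤ 24 — valid
Class 3: 24 < x < 42 — invalid (gap between ranges)
Class 4: 42 ≤ x ≤ 97 — valid
Class 5: x > 97 — invalid
Total equivalence classes: 5

5 equivalence classes


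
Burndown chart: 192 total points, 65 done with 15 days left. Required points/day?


Formula: Required rate = Remaining points / Days left
Remaining = 192 - 65 = 127 points
Required rate = 127 / 15 = 8.47 points/day

8.47 points/day


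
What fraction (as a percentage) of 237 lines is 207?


Coverage = covered / total * 100
Coverage = 207 / 237 * 100
Coverage = 87.34%

87.34%


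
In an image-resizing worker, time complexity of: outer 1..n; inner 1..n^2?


Reasoning: n times n^2
Complexity: O(n^3)

O(n^3)


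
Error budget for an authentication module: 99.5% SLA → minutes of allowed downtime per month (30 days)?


Formula: allowed downtime = period * (100 - SLA) / 100
Period (month (30 days)) = 43200 minutes
Unavailability fraction = (100 - 99.5) / 100
Allowed downtime = 43200 * (100 - 99.5) / 100
Allowed downtime = 216.0 minutes

216.0 minutes


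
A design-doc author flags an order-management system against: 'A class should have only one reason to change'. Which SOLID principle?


This describes the Single Responsibility Principle (SRP)

Single Responsibility Principle (SRP)


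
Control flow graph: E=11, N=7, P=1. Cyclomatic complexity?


Formula: V(G) = E - N + 2P
V(G) = 11 - 7 + 2*1
V(G) = 4 + 2
V(G) = 6

6


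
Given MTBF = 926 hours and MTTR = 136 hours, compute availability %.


Availability = MTBF / (MTBF + MTTR)
Availability = 926 / (926 + 136)
Availability = 926 / 1062
Availability = 87.194%

87.194%


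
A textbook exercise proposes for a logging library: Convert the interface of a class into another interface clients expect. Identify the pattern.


This matches the Adapter pattern

Adapter


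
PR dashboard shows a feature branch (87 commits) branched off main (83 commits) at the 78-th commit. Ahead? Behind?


Common ancestor: commit #78
feature commits after divergence: 87 - 78 = 9
main commits after divergence: 83 - 78 = 5
feature is 9 commits ahead of main
main is 5 commits ahead of feature

feature ahead: 9, main ahead: 5


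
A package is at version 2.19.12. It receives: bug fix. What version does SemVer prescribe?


Current: 2.19.12
Change category: 'bug fix' → patch bump
SemVer rule: patch bump → increment PATCH (MAJOR and MINOR unchanged)
New: 2.19.13

2.19.13


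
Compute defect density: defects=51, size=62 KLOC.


Defect density = defects / KLOC
Defect density = 51 / 62
Defect density = 0.823 defects/KLOC

0.823 defects/KLOC


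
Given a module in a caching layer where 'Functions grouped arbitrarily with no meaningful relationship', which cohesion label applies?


Reasoning: Worst: random grouping
Type: Coincidental cohesion

Coincidental cohesion


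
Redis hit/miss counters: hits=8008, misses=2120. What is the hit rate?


Formula: hit rate = hits / (hits + misses) * 100
hit rate = 8008 / (8008 + 2120) * 100
hit rate = 8008 / 10128 * 100
hit rate = 79.07%

79.07%


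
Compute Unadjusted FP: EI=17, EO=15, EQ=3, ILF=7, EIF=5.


UFP = EI*4 + EO*5 + EQ*4 + ILF*10 + EIF*7
UFP = 17*4 + 15*5 + 3*4 + 7*10 + 5*7
UFP = 68 + 75 + 12 + 70 + 35
UFP = 260

260


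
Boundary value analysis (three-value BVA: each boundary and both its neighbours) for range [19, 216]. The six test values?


Range: [19, 216]
Boundaries: just below min, min, min+1, max-1, max, just above max
Values: [18, 19, 20, 215, 216, 217]

[18, 19, 20, 215, 216, 217]


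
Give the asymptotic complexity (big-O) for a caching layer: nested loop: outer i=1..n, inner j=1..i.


Reasoning: triangle: n(n+1)/2 ~ n^2/2
Complexity: O(n^2)

O(n^2)


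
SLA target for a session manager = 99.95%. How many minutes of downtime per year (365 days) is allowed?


Formula: allowed downtime = period * (100 - SLA) / 100
Period (year (365 days)) = 525600 minutes
Unavailability fraction = (100 - 99.95) / 100
Allowed downtime = 525600 * (100 - 99.95) / 100
Allowed downtime = 262.8 minutes

262.8 minutes


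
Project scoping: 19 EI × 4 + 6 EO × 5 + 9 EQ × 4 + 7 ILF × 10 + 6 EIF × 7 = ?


UFP = EI*4 + EO*5 + EQ*4 + ILF*10 + EIF*7
UFP = 19*4 + 6*5 + 9*4 + 7*10 + 6*7
UFP = 76 + 30 + 36 + 70 + 42
UFP = 254

254


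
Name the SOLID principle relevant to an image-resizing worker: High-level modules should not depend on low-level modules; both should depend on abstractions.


This describes the Dependency Inversion Principle (DIP)

Dependency Inversion Principle (DIP)


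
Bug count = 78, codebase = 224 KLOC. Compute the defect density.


Defect density = defects / KLOC
Defect density = 78 / 224
Defect density = 0.348 defects/KLOC

0.348 defects/KLOC


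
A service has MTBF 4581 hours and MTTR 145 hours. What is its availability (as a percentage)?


Availability = MTBF / (MTBF + MTTR)
Availability = 4581 / (4581 + 145)
Availability = 4581 / 4726
Availability = 96.9319%

96.9319%


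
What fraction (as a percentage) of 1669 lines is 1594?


Coverage = covered / total * 100
Coverage = 1594 / 1669 * 100
Coverage = 95.51%

95.51%


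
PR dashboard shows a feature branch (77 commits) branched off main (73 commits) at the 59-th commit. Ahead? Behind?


Common ancestor: commit #59
feature commits after divergence: 77 - 59 = 18
main commits after divergence: 73 - 59 = 14
feature is 18 commits ahead of main
main is 14 commits ahead of feature

feature ahead: 18, main ahead: 14


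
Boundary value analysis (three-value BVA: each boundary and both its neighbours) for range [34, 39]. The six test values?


Range: [34, 39]
Boundaries: just below min, min, min+1, max-1, max, just above max
Values: [33, 34, 35, 38, 39, 40]

[33, 34, 35, 38, 39, 40]


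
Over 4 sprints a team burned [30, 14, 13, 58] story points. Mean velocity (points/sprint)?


Formula: Avg velocity = Total points / Number of sprints
Points: [30, 14, 13, 58]
Sum = 30 + 14 + 13 + 58 = 115
Avg velocity = 115 / 4 = 28.75 points/sprint

28.75 points/sprint


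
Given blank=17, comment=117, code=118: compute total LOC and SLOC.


Total LOC = blank + comment + code
Total LOC = 17 + 117 + 118 = 252
SLOC (source only) = code = 118

Total LOC: 252, SLOC: 118


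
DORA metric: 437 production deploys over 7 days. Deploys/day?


Formula: deployments per day = releases / days
= 437 / 7
= 62.429 deploys/day
(equivalently, 437.0 deploys/week)

62.429 deploys/day


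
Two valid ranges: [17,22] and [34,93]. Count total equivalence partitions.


Valid ranges: [17,22] and [34,93]
Class 1: x < 17 — invalid
Class 2: 17 ≤ x ≤ 22 — valid
Class 3: 22 < x < 34 — invalid (gap between ranges)
Class 4: 34 ≤ x ≤ 93 — valid
Class 5: x > 93 — invalid
Total equivalence classes: 5

5 equivalence classes


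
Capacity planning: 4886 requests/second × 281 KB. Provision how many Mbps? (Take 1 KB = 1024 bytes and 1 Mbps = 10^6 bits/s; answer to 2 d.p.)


Formula: Mbps = payload_bytes * RPS * 8 / 1e6
Payload per request = 281 KB = 281 * 1024 = 287744 bytes
Total bytes/sec = 287744 * 4886 = 1405917184
Total bits/sec = 1405917184 * 8 = 11247337472
Mbps = 11247337472 / 1e6 = 11247.34

11247.34 Mbps


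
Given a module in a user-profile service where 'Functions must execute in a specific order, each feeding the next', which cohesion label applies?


Reasoning: Output of one is input to next
Type: Sequential cohesion

Sequential cohesion


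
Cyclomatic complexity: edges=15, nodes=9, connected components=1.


Formula: V(G) = E - N + 2P
V(G) = 15 - 9 + 2*1
V(G) = 6 + 2
V(G) = 8

8


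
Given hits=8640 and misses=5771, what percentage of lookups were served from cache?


Formula: hit rate = hits / (hits + misses) * 100
hit rate = 8640 / (8640 + 5771) * 100
hit rate = 8640 / 14411 * 100
hit rate = 59.95%

59.95%


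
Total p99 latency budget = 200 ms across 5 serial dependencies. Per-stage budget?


Formula: per_stage = total_budget / stages
per_stage = 200 / 5
per_stage = 40.0 ms

40.0 ms


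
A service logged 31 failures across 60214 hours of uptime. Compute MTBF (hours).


Formula: MTBF = Total operating time / Number of failures
MTBF = 60214 / 31
MTBF = 1942.39 hours

1942.39 hours


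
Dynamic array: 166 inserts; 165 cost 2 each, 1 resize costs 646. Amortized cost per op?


Formula: Amortized cost = Total cost / Operations
Total cost = (165 * 2) + (1 * 646)
Total cost = 330 + 646 = 976
Amortized = 976 / 166 = 5.8795

5.8795


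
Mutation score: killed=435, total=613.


Mutation score = killed / total * 100
Mutation score = 435 / 613 * 100
Mutation score = 70.96%

70.96%


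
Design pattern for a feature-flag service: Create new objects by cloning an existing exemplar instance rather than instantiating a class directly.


This matches the Prototype pattern

Prototype


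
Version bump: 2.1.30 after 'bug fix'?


Current: 2.1.30
Change category: 'bug fix' → patch bump
SemVer rule: patch bump → increment PATCH (MAJOR and MINOR unchanged)
New: 2.1.31

2.1.31


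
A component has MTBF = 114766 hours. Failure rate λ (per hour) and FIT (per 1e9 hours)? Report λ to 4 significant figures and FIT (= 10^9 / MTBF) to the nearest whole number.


Formula: λ = 1 / MTBF; FIT = λ × 1e9 = 1e9 / MTBF
λ = 1 / 114766 ≈ 8.713e-06 failures/hour
FIT = 1e9 / 114766 ≈ 8713 failures per 1e9 hours (nearest whole number)

λ = 8.713e-06 /h, FIT = 8713
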